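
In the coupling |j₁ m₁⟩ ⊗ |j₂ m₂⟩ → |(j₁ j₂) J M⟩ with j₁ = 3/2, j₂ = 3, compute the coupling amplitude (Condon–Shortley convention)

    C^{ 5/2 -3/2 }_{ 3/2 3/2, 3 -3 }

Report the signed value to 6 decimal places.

√[6·2!1!4!/8! · 3!0!0!6!1!4!] = √(5184/7)
  +(−1)^0/∏(0,2,0,0,1,4)! = 1/48  (running 1/48)
⟨..|..⟩ = √(5184/7)·(1/48) = +0.566947

+√(9/28) = +0.566947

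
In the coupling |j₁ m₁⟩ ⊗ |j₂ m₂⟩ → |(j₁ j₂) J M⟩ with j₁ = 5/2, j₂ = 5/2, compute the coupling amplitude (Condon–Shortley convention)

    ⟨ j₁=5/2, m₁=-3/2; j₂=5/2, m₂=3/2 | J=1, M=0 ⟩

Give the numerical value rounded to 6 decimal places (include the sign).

-0.358569

j₁+j₂−J=4  J+j₁−j₂=1  J−j₁+j₂=1  j₁+j₂+J+1=7
(j₁±m₁, j₂±m₂, J±M) = (1,4,4,1,1,1)
P² = 288/35
sum k=3..4:
  [3] −1/6 = -1/6
  [4] +1/24 = 1/24
S = -1/8
C² = P²·S² = 9/70 ; C = -0.358569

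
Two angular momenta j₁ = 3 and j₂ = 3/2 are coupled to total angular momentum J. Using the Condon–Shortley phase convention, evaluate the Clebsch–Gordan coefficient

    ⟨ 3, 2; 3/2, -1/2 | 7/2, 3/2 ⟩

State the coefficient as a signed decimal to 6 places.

+√(3/7) ≈ +0.654654

triangle: 1!*5!*2!/9! = 240/362880
(j±m)!: 5!*1!*1!*2!*5!*2! = 57600
prefactor² = (2J+1)*Δ*N² = 6400/21
  k=0: +1/(0!*1!*1!*1!*4!*1!) = 1/24
  k=1: −1/(1!*0!*0!*0!*5!*2!) = -1/240
Σ = 3/80  ⇒  CG² = 6400/21*3/80² = 3/7
CG = +√(3/7) = +0.654654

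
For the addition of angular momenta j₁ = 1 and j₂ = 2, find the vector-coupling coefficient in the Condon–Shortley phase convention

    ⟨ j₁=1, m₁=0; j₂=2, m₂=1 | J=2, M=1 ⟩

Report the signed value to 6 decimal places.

√[5·1!1!3!/6! · 1!1!3!1!3!1!] = √(3/2)
  +(−1)^0/∏(0,1,1,3,0,0)! = 1/6  (running 1/6)
  +(−1)^1/∏(1,0,0,2,1,1)! = -1/2  (running -1/3)
⟨..|..⟩ = √(3/2)·(-1/3) = -0.408248

−√(1/6) = -0.408248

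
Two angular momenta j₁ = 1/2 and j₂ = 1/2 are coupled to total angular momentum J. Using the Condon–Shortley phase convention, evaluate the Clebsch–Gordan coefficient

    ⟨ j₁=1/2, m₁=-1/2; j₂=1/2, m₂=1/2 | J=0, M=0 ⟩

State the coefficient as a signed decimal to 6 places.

−√(1/2) = -0.707107

√[1·1!0!0!/2! · 0!1!1!0!0!0!] = √(1/2)
  +(−1)^1/∏(1,0,0,0,0,0)! = -1  (running -1)
⟨..|..⟩ = √(1/2)·(-1) = -0.707107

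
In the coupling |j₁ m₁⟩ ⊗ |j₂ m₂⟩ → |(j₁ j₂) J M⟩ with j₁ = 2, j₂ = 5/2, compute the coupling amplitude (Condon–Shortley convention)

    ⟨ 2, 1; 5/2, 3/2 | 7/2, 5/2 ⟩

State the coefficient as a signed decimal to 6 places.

j₁+j₂−J=1  J+j₁−j₂=3  J−j₁+j₂=4  j₁+j₂+J+1=9
(j₁±m₁, j₂±m₂, J±M) = (3,1,4,1,6,1)
P² = 2304/7
sum k=0..1:
  [0] +1/48 = 1/48
  [1] −1/36 = -1/36
S = -1/144
C² = P²·S² = 1/63 ; C = -0.125988

-0.125988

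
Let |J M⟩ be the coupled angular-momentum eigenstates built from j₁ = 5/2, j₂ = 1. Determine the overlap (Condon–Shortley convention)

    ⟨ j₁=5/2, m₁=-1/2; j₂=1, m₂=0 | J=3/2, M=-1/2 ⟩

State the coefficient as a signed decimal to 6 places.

−√(2/5) ≈ -0.632456

triangle: 2!·3!·0!/6! = 12/720
(j±m)!: 2!·3!·1!·1!·1!·2! = 24
prefactor² = (2J+1)·Δ·N² = 8/5
  k=1: −1/(1!·1!·2!·0!·1!·0!) = -1/2
Σ = -1/2  ⇒  CG² = 8/5·(-1/2)² = 2/5
CG = −√(2/5) = -0.632456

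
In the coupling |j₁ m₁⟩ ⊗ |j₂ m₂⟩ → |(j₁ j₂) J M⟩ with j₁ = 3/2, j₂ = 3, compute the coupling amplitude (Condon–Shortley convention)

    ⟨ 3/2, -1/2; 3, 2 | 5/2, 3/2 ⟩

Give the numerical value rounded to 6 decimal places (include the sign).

triangle: 2!×1!×4!/8! = 48/40320
(j±m)!: 1!×2!×5!×1!×4!×1! = 5760
prefactor² = (2J+1)×Δ×N² = 288/7
  k=1: −1/(1!×1!×1!×4!×0!×0!) = -1/24
  k=2: +1/(2!×0!×0!×3!×1!×1!) = 1/12
Σ = 1/24  ⇒  CG² = 288/7×1/24² = 1/14
CG = +√(1/14) = +0.267261

+√(1/14) ≈ +0.267261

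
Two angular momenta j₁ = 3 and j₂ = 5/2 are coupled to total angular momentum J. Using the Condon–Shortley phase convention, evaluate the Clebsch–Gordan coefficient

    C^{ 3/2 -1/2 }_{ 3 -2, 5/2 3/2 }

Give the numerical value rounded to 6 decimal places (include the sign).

−√(1/21) = -0.218218

√[4·4!2!1!/8! · 1!5!4!1!1!2!] = √(192/7)
  +(−1)^3/∏(3,1,2,1,0,0)! = -1/12  (running -1/12)
  +(−1)^4/∏(4,0,1,0,1,1)! = 1/24  (running -1/24)
⟨..|..⟩ = √(192/7)·(-1/24) = -0.218218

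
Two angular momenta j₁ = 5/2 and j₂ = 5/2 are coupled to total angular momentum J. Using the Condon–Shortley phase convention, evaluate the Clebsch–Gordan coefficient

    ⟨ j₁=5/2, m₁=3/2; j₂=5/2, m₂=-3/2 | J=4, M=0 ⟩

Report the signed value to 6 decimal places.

+√(9/28) = +0.566947

√[9·1!4!4!/10! · 4!1!1!4!4!4!] = √(82944/175)
  +(−1)^0/∏(0,1,1,1,3,3)! = 1/36  (running 1/36)
  +(−1)^1/∏(1,0,0,0,4,4)! = -1/576  (running 5/192)
⟨..|..⟩ = √(82944/175)·(5/192) = +0.566947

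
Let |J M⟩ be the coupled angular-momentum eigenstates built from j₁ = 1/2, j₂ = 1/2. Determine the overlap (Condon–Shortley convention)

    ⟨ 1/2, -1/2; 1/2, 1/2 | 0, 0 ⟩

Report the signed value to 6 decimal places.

triangle: 1!*0!*0!/2! = 1/2
(j±m)!: 0!*1!*1!*0!*0!*0! = 1
prefactor² = (2J+1)*Δ*N² = 1/2
  k=1: −1/(1!*0!*0!*0!*0!*0!) = -1
Σ = -1  ⇒  CG² = 1/2*(-1)² = 1/2
CG = −√(1/2) = -0.707107

−√(1/2) ≈ -0.707107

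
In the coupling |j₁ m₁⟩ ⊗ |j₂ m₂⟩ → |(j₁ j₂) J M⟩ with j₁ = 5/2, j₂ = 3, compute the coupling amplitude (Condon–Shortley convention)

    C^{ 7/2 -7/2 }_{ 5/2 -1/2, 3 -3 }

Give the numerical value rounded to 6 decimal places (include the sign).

+0.577350  (= +√(1/3))

j₁+j₂−J=2  J+j₁−j₂=3  J−j₁+j₂=4  j₁+j₂+J+1=10
(j₁±m₁, j₂±m₂, J±M) = (2,3,0,6,0,7)
P² = 27648
sum k=0..0:
  [0] +1/288 = 1/288
S = 1/288
C² = P²·S² = 1/3 ; C = +0.577350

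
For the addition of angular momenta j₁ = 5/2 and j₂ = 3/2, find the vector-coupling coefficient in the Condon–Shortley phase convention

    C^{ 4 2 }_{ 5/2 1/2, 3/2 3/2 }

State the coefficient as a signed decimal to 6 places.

+0.597614  (= +√(5/14))

j₁+j₂−J=0  J+j₁−j₂=5  J−j₁+j₂=3  j₁+j₂+J+1=9
(j₁±m₁, j₂±m₂, J±M) = (3,2,3,0,6,2)
P² = 12960/7
sum k=0..0:
  [0] +1/72 = 1/72
S = 1/72
C² = P²·S² = 5/14 ; C = +0.597614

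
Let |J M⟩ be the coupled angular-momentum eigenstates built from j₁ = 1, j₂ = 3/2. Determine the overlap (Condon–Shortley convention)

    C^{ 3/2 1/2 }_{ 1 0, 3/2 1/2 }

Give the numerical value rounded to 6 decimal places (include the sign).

j₁+j₂−J=1  J+j₁−j₂=1  J−j₁+j₂=2  j₁+j₂+J+1=5
(j₁±m₁, j₂±m₂, J±M) = (1,1,2,1,2,1)
P² = 4/15
sum k=0..1:
  [0] +1/2 = 1/2
  [1] −1/1 = -1
S = -1/2
C² = P²·S² = 1/15 ; C = -0.258199

-0.258199  (= −√(1/15))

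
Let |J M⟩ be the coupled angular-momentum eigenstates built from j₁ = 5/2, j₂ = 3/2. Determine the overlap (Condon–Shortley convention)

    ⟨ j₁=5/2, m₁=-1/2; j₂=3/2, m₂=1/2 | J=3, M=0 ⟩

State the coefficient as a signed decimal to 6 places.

-0.447214

triangle: 1!×4!×2!/8! = 48/40320
(j±m)!: 2!×3!×2!×1!×3!×3! = 864
prefactor² = (2J+1)×Δ×N² = 36/5
  k=0: +1/(0!×1!×3!×2!×1!×0!) = 1/12
  k=1: −1/(1!×0!×2!×1!×2!×1!) = -1/4
Σ = -1/6  ⇒  CG² = 36/5×(-1/6)² = 1/5
CG = −√(1/5) = -0.447214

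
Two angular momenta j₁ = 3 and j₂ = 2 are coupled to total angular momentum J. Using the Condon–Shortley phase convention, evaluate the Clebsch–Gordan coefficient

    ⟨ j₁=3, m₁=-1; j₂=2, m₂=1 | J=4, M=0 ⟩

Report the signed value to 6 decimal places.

-0.597614  (= −√(5/14))

√[9·1!5!3!/10! · 2!4!3!1!4!4!] = √(10368/35)
  +(−1)^0/∏(0,1,4,3,1,0)! = 1/144  (running 1/144)
  +(−1)^1/∏(1,0,3,2,2,1)! = -1/24  (running -5/144)
⟨..|..⟩ = √(10368/35)·(-5/144) = -0.597614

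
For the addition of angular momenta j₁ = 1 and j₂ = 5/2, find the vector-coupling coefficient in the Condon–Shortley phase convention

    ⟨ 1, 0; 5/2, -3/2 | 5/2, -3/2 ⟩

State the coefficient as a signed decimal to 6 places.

+0.507093  (= +√(9/35))

√[6·1!1!4!/7! · 1!1!1!4!1!4!] = √(576/35)
  +(−1)^0/∏(0,1,1,1,0,3)! = 1/6  (running 1/6)
  +(−1)^1/∏(1,0,0,0,1,4)! = -1/24  (running 1/8)
⟨..|..⟩ = √(576/35)·(1/8) = +0.507093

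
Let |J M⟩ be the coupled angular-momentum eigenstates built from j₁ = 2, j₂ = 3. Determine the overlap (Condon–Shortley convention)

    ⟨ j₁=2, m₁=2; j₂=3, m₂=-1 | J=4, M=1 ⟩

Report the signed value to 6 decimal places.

+0.534522

√[9·1!3!5!/10! · 4!0!2!4!5!3!] = √(10368/7)
  +(−1)^0/∏(0,1,0,2,3,3)! = 1/72  (running 1/72)
⟨..|..⟩ = √(10368/7)·(1/72) = +0.534522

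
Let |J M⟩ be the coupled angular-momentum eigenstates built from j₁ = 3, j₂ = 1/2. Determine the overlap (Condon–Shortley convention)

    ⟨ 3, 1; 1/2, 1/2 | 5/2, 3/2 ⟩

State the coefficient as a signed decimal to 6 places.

triangle: 1!·5!·0!/7! = 120/5040
(j±m)!: 4!·2!·1!·0!·4!·1! = 1152
prefactor² = (2J+1)·Δ·N² = 1152/7
  k=1: −1/(1!·0!·1!·0!·4!·0!) = -1/24
Σ = -1/24  ⇒  CG² = 1152/7·(-1/24)² = 2/7
CG = −√(2/7) = -0.534522

−√(2/7) ≈ -0.534522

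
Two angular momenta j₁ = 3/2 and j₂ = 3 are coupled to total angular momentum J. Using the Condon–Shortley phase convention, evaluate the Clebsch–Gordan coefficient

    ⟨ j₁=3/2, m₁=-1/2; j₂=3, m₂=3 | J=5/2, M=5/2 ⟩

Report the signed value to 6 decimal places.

triangle: 2!*1!*4!/8! = 48/40320
(j±m)!: 1!*2!*6!*0!*5!*0! = 172800
prefactor² = (2J+1)*Δ*N² = 8640/7
  k=2: +1/(2!*0!*0!*4!*1!*0!) = 1/48
Σ = 1/48  ⇒  CG² = 8640/7*1/48² = 15/28
CG = +√(15/28) = +0.731925

+0.731925  (= +√(15/28))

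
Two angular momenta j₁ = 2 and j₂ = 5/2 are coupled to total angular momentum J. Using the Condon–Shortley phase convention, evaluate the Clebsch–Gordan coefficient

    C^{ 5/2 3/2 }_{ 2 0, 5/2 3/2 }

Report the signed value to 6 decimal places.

−√(1/70) ≈ -0.119523

triangle: 2!*2!*3!/8! = 24/40320
(j±m)!: 2!*2!*4!*1!*4!*1! = 2304
prefactor² = (2J+1)*Δ*N² = 288/35
  k=1: −1/(1!*1!*1!*3!*1!*0!) = -1/6
  k=2: +1/(2!*0!*0!*2!*2!*1!) = 1/8
Σ = -1/24  ⇒  CG² = 288/35*(-1/24)² = 1/70
CG = −√(1/70) = -0.119523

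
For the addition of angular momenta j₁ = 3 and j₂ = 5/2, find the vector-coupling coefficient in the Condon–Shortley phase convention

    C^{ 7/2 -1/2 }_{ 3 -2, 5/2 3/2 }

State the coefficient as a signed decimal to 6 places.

√[8·2!4!3!/10! · 1!5!4!1!3!4!] = √(9216/35)
  +(−1)^1/∏(1,1,4,3,0,0)! = -1/144  (running -1/144)
  +(−1)^2/∏(2,0,3,2,1,1)! = 1/24  (running 5/144)
⟨..|..⟩ = √(9216/35)·(5/144) = +0.563436

+√(20/63) = +0.563436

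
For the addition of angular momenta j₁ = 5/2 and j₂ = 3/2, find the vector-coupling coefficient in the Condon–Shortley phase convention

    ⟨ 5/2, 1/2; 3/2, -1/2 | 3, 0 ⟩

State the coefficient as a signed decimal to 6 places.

j₁+j₂−J=1  J+j₁−j₂=4  J−j₁+j₂=2  j₁+j₂+J+1=8
(j₁±m₁, j₂±m₂, J±M) = (3,2,1,2,3,3)
P² = 36/5
sum k=0..1:
  [0] +1/4 = 1/4
  [1] −1/12 = -1/12
S = 1/6
C² = P²·S² = 1/5 ; C = +0.447214

+√(1/5) = +0.447214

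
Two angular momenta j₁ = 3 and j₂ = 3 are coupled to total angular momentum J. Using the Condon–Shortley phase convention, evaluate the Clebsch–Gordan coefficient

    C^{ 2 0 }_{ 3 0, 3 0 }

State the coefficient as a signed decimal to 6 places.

√[5·4!2!2!/9! · 3!3!3!3!2!2!] = √(48/7)
  +(−1)^1/∏(1,3,2,2,0,0)! = -1/24  (running -1/24)
  +(−1)^2/∏(2,2,1,1,1,1)! = 1/4  (running 5/24)
  +(−1)^3/∏(3,1,0,0,2,2)! = -1/24  (running 1/6)
⟨..|..⟩ = √(48/7)·(1/6) = +0.436436

+√(4/21) ≈ +0.436436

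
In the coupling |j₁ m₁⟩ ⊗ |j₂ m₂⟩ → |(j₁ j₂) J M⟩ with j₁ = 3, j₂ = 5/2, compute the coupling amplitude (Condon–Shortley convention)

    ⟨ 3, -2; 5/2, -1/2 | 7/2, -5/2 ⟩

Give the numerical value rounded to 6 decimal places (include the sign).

−√(2/63) ≈ -0.178174

√[8·2!4!3!/10! · 1!5!2!3!1!6!] = √(4608/7)
  +(−1)^1/∏(1,1,4,1,0,2)! = -1/48  (running -1/48)
  +(−1)^2/∏(2,0,3,0,1,3)! = 1/72  (running -1/144)
⟨..|..⟩ = √(4608/7)·(-1/144) = -0.178174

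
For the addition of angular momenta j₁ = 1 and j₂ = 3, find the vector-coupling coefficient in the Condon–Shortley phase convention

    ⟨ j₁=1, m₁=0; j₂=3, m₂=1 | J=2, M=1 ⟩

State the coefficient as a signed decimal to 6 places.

j₁+j₂−J=2  J+j₁−j₂=0  J−j₁+j₂=4  j₁+j₂+J+1=7
(j₁±m₁, j₂±m₂, J±M) = (1,1,4,2,3,1)
P² = 96/7
sum k=1..1:
  [1] −1/6 = -1/6
S = -1/6
C² = P²·S² = 8/21 ; C = -0.617213

−√(8/21) ≈ -0.617213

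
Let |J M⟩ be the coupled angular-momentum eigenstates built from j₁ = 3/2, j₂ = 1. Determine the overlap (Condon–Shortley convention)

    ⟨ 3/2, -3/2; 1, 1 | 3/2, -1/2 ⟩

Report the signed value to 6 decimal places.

-0.632456

j₁+j₂−J=1  J+j₁−j₂=2  J−j₁+j₂=1  j₁+j₂+J+1=5
(j₁±m₁, j₂±m₂, J±M) = (0,3,2,0,1,2)
P² = 8/5
sum k=1..1:
  [1] −1/2 = -1/2
S = -1/2
C² = P²·S² = 2/5 ; C = -0.632456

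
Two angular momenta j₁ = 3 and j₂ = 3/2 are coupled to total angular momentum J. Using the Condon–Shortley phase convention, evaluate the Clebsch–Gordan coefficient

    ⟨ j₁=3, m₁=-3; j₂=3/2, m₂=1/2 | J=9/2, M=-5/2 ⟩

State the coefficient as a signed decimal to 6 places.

√[10·0!6!3!/10! · 0!6!2!1!2!7!] = √(172800)
  +(−1)^0/∏(0,0,6,2,0,1)! = 1/1440  (running 1/1440)
⟨..|..⟩ = √(172800)·(1/1440) = +0.288675

+0.288675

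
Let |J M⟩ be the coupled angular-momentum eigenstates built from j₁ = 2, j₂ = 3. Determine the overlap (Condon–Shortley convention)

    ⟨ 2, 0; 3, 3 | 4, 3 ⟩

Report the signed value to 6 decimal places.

j₁+j₂−J=1  J+j₁−j₂=3  J−j₁+j₂=5  j₁+j₂+J+1=10
(j₁±m₁, j₂±m₂, J±M) = (2,2,6,0,7,1)
P² = 25920
sum k=1..1:
  [1] −1/240 = -1/240
S = -1/240
C² = P²·S² = 9/20 ; C = -0.670820

-0.670820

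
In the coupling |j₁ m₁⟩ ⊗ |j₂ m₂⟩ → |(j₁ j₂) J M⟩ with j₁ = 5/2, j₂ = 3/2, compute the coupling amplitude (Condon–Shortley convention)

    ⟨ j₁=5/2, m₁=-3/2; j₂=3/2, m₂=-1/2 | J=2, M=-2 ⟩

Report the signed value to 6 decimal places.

j₁+j₂−J=2  J+j₁−j₂=3  J−j₁+j₂=1  j₁+j₂+J+1=7
(j₁±m₁, j₂±m₂, J±M) = (1,4,1,2,0,4)
P² = 96/7
sum k=1..1:
  [1] −1/6 = -1/6
S = -1/6
C² = P²·S² = 8/21 ; C = -0.617213

−√(8/21) = -0.617213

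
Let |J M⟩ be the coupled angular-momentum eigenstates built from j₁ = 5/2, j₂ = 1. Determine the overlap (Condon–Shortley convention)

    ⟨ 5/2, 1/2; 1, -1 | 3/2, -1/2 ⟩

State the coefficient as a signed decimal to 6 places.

+√(1/5) ≈ +0.447214

j₁+j₂−J=2  J+j₁−j₂=3  J−j₁+j₂=0  j₁+j₂+J+1=6
(j₁±m₁, j₂±m₂, J±M) = (3,2,0,2,1,2)
P² = 16/5
sum k=0..0:
  [0] +1/4 = 1/4
S = 1/4
C² = P²·S² = 1/5 ; C = +0.447214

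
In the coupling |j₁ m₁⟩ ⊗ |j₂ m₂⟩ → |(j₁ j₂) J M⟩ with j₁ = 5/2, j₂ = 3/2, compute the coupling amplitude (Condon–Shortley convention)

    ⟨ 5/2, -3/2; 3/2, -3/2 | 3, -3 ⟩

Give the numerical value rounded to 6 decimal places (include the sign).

+√(3/8) ≈ +0.612372

j₁+j₂−J=1  J+j₁−j₂=4  J−j₁+j₂=2  j₁+j₂+J+1=8
(j₁±m₁, j₂±m₂, J±M) = (1,4,0,3,0,6)
P² = 864
sum k=0..0:
  [0] +1/48 = 1/48
S = 1/48
C² = P²·S² = 3/8 ; C = +0.612372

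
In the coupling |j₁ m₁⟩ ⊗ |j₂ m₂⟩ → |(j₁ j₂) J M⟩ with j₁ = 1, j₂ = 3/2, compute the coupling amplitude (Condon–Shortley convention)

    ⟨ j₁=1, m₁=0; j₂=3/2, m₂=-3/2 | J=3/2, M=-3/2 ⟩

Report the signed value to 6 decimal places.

+0.774597

√[4·1!1!2!/5! · 1!1!0!3!0!3!] = √(12/5)
  +(−1)^0/∏(0,1,1,0,0,2)! = 1/2  (running 1/2)
⟨..|..⟩ = √(12/5)·(1/2) = +0.774597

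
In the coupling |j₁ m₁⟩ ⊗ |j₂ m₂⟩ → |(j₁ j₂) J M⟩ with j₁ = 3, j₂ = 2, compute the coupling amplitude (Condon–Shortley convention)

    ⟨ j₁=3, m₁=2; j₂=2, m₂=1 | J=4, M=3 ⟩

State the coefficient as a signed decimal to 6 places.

√[9·1!5!3!/10! · 5!1!3!1!7!1!] = √(6480)
  +(−1)^0/∏(0,1,1,3,4,0)! = 1/144  (running 1/144)
  +(−1)^1/∏(1,0,0,2,5,1)! = -1/240  (running 1/360)
⟨..|..⟩ = √(6480)·(1/360) = +0.223607

+√(1/20) ≈ +0.223607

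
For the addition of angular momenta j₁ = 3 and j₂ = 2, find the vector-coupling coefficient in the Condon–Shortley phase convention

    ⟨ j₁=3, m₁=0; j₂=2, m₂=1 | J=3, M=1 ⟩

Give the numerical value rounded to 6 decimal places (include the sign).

√[7·2!4!2!/9! · 3!3!3!1!4!2!] = √(96/5)
  +(−1)^1/∏(1,1,2,2,2,0)! = -1/8  (running -1/8)
  +(−1)^2/∏(2,0,1,1,3,1)! = 1/12  (running -1/24)
⟨..|..⟩ = √(96/5)·(-1/24) = -0.182574

-0.182574  (= −√(1/30))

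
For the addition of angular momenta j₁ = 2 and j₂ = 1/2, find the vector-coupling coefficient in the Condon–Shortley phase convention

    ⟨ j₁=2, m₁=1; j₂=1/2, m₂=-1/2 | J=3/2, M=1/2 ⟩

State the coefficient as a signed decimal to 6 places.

+0.774597  (= +√(3/5))

j₁+j₂−J=1  J+j₁−j₂=3  J−j₁+j₂=0  j₁+j₂+J+1=5
(j₁±m₁, j₂±m₂, J±M) = (3,1,0,1,2,1)
P² = 12/5
sum k=0..0:
  [0] +1/2 = 1/2
S = 1/2
C² = P²·S² = 3/5 ; C = +0.774597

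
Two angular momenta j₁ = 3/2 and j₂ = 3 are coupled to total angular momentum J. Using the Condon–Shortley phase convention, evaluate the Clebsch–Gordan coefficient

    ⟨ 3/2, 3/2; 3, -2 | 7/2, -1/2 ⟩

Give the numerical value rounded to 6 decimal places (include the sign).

+0.487950  (= +√(5/21))

√[8·1!2!5!/9! · 3!0!1!5!3!4!] = √(3840/7)
  +(−1)^0/∏(0,1,0,1,2,4)! = 1/48  (running 1/48)
⟨..|..⟩ = √(3840/7)·(1/48) = +0.487950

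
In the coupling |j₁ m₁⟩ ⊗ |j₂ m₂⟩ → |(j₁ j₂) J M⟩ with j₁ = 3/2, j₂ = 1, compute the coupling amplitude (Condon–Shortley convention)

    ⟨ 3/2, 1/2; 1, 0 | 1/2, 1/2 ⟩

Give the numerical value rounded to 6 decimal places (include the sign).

-0.577350

j₁+j₂−J=2  J+j₁−j₂=1  J−j₁+j₂=0  j₁+j₂+J+1=4
(j₁±m₁, j₂±m₂, J±M) = (2,1,1,1,1,0)
P² = 1/3
sum k=1..1:
  [1] −1/1 = -1
S = -1
C² = P²·S² = 1/3 ; C = -0.577350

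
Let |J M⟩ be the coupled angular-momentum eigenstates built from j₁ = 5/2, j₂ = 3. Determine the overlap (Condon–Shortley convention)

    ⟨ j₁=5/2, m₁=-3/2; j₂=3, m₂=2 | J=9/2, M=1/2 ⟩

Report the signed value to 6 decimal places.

−√(361/1386) = -0.510355

triangle: 1!×4!×5!/11! = 2880/39916800
(j±m)!: 1!×4!×5!×1!×5!×4! = 8294400
prefactor² = (2J+1)×Δ×N² = 460800/77
  k=0: +1/(0!×1!×4!×5!×0!×0!) = 1/2880
  k=1: −1/(1!×0!×3!×4!×1!×1!) = -1/144
Σ = -19/2880  ⇒  CG² = 460800/77×(-19/2880)² = 361/1386
CG = −√(361/1386) = -0.510355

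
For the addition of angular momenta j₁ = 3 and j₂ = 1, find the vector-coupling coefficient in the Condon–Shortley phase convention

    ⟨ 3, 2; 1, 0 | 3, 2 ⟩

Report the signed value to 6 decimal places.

j₁+j₂−J=1  J+j₁−j₂=5  J−j₁+j₂=1  j₁+j₂+J+1=8
(j₁±m₁, j₂±m₂, J±M) = (5,1,1,1,5,1)
P² = 300
sum k=0..1:
  [0] +1/24 = 1/24
  [1] −1/120 = -1/120
S = 1/30
C² = P²·S² = 1/3 ; C = +0.577350

+0.577350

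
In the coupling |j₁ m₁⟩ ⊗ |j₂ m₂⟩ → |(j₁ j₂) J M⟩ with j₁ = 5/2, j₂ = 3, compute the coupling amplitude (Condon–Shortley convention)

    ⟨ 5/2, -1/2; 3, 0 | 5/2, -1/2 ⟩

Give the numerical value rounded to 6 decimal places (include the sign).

+√(8/105) = +0.276026

j₁+j₂−J=3  J+j₁−j₂=2  J−j₁+j₂=3  j₁+j₂+J+1=9
(j₁±m₁, j₂±m₂, J±M) = (2,3,3,3,2,3)
P² = 216/35
sum k=1..3:
  [1] −1/8 = -1/8
  [2] +1/4 = 1/4
  [3] −1/72 = -1/72
S = 1/9
C² = P²·S² = 8/105 ; C = +0.276026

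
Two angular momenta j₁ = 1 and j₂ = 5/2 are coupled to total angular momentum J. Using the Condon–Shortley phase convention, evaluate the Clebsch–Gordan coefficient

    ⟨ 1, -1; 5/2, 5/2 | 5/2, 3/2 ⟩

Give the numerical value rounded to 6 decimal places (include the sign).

j₁+j₂−J=1  J+j₁−j₂=1  J−j₁+j₂=4  j₁+j₂+J+1=7
(j₁±m₁, j₂±m₂, J±M) = (0,2,5,0,4,1)
P² = 1152/7
sum k=1..1:
  [1] −1/24 = -1/24
S = -1/24
C² = P²·S² = 2/7 ; C = -0.534522

-0.534522  (= −√(2/7))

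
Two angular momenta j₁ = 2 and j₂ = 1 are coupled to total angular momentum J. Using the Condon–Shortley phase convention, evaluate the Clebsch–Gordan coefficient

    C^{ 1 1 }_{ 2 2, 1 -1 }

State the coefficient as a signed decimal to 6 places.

+√(3/5) ≈ +0.774597

triangle: 2!·2!·0!/5! = 4/120
(j±m)!: 4!·0!·0!·2!·2!·0! = 96
prefactor² = (2J+1)·Δ·N² = 48/5
  k=0: +1/(0!·2!·0!·0!·2!·0!) = 1/4
Σ = 1/4  ⇒  CG² = 48/5·1/4² = 3/5
CG = +√(3/5) = +0.774597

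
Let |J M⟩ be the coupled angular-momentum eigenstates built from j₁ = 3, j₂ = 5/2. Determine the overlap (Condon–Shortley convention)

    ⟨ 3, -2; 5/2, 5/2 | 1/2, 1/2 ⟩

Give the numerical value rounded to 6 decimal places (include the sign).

−√(1/21) ≈ -0.218218

√[2·5!1!0!/7! · 1!5!5!0!1!0!] = √(4800/7)
  +(−1)^5/∏(5,0,0,0,1,0)! = -1/120  (running -1/120)
⟨..|..⟩ = √(4800/7)·(-1/120) = -0.218218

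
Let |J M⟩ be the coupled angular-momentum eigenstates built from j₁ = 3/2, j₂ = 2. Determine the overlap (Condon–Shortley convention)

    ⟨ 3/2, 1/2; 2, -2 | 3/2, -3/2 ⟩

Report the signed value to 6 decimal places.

+√(2/5) = +0.632456

j₁+j₂−J=2  J+j₁−j₂=1  J−j₁+j₂=2  j₁+j₂+J+1=6
(j₁±m₁, j₂±m₂, J±M) = (2,1,0,4,0,3)
P² = 32/5
sum k=0..0:
  [0] +1/4 = 1/4
S = 1/4
C² = P²·S² = 2/5 ; C = +0.632456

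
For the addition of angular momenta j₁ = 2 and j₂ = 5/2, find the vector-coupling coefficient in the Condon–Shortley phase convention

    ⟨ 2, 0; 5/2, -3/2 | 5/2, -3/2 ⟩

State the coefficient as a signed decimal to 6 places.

−√(1/70) ≈ -0.119523

√[6·2!2!3!/8! · 2!2!1!4!1!4!] = √(288/35)
  +(−1)^0/∏(0,2,2,1,0,2)! = 1/8  (running 1/8)
  +(−1)^1/∏(1,1,1,0,1,3)! = -1/6  (running -1/24)
⟨..|..⟩ = √(288/35)·(-1/24) = -0.119523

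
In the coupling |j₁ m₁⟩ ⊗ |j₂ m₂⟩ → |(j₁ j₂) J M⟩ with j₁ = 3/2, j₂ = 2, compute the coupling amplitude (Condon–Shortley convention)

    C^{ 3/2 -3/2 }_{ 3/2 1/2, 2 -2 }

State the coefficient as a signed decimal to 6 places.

triangle: 2!·1!·2!/6! = 4/720
(j±m)!: 2!·1!·0!·4!·0!·3! = 288
prefactor² = (2J+1)·Δ·N² = 32/5
  k=0: +1/(0!·2!·1!·0!·0!·2!) = 1/4
Σ = 1/4  ⇒  CG² = 32/5·1/4² = 2/5
CG = +√(2/5) = +0.632456

+√(2/5) = +0.632456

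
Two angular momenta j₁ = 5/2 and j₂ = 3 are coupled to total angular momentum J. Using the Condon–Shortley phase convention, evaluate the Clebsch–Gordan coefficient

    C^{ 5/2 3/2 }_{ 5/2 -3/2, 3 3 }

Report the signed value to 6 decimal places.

−√(8/21) = -0.617213

√[6·3!2!3!/9! · 1!4!6!0!4!1!] = √(3456/7)
  +(−1)^3/∏(3,0,1,3,1,0)! = -1/36  (running -1/36)
⟨..|..⟩ = √(3456/7)·(-1/36) = -0.617213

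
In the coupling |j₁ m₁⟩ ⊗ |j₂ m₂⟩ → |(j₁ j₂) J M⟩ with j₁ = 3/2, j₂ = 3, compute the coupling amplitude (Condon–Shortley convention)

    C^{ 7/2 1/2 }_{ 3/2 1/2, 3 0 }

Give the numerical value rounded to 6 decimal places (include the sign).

+√(2/21) = +0.308607

√[8·1!2!5!/9! · 2!1!3!3!4!3!] = √(384/7)
  +(−1)^0/∏(0,1,1,3,1,2)! = 1/12  (running 1/12)
  +(−1)^1/∏(1,0,0,2,2,3)! = -1/24  (running 1/24)
⟨..|..⟩ = √(384/7)·(1/24) = +0.308607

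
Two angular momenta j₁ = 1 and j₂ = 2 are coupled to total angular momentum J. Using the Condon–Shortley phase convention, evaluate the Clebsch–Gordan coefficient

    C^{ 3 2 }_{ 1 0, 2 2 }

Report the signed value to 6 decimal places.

+√(1/3) ≈ +0.577350

j₁+j₂−J=0  J+j₁−j₂=2  J−j₁+j₂=4  j₁+j₂+J+1=7
(j₁±m₁, j₂±m₂, J±M) = (1,1,4,0,5,1)
P² = 192
sum k=0..0:
  [0] +1/24 = 1/24
S = 1/24
C² = P²·S² = 1/3 ; C = +0.577350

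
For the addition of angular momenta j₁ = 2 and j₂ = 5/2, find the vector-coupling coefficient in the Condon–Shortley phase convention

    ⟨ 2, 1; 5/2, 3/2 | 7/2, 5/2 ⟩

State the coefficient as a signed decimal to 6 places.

√[8·1!3!4!/9! · 3!1!4!1!6!1!] = √(2304/7)
  +(−1)^0/∏(0,1,1,4,2,0)! = 1/48  (running 1/48)
  +(−1)^1/∏(1,0,0,3,3,1)! = -1/36  (running -1/144)
⟨..|..⟩ = √(2304/7)·(-1/144) = -0.125988

−√(1/63) = -0.125988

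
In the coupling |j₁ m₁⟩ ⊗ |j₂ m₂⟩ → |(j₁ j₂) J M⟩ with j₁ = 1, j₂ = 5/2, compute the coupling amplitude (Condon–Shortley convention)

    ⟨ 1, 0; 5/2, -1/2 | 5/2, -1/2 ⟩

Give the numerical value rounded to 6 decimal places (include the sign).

+0.169031

j₁+j₂−J=1  J+j₁−j₂=1  J−j₁+j₂=4  j₁+j₂+J+1=7
(j₁±m₁, j₂±m₂, J±M) = (1,1,2,3,2,3)
P² = 144/35
sum k=0..1:
  [0] +1/4 = 1/4
  [1] −1/6 = -1/6
S = 1/12
C² = P²·S² = 1/35 ; C = +0.169031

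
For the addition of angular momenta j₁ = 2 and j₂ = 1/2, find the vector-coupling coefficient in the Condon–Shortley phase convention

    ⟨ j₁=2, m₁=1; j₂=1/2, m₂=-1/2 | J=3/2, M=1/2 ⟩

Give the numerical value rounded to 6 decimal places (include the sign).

+√(3/5) = +0.774597

j₁+j₂−J=1  J+j₁−j₂=3  J−j₁+j₂=0  j₁+j₂+J+1=5
(j₁±m₁, j₂±m₂, J±M) = (3,1,0,1,2,1)
P² = 12/5
sum k=0..0:
  [0] +1/2 = 1/2
S = 1/2
C² = P²·S² = 3/5 ; C = +0.774597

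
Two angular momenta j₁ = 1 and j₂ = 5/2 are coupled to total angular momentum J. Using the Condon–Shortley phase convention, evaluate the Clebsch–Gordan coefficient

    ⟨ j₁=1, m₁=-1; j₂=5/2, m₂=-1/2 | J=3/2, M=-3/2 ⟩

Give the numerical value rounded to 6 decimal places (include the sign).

+0.258199  (= +√(1/15))

√[4·2!0!3!/6! · 0!2!2!3!0!3!] = √(48/5)
  +(−1)^2/∏(2,0,0,0,0,3)! = 1/12  (running 1/12)
⟨..|..⟩ = √(48/5)·(1/12) = +0.258199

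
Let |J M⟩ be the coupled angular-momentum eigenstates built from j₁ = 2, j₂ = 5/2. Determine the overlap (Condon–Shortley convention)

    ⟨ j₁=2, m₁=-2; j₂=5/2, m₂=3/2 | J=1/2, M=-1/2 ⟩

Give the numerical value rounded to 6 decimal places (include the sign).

+0.258199  (= +√(1/15))

triangle: 4!*0!*1!/6! = 24/720
(j±m)!: 0!*4!*4!*1!*0!*1! = 576
prefactor² = (2J+1)*Δ*N² = 192/5
  k=4: +1/(4!*0!*0!*0!*0!*1!) = 1/24
Σ = 1/24  ⇒  CG² = 192/5*1/24² = 1/15
CG = +√(1/15) = +0.258199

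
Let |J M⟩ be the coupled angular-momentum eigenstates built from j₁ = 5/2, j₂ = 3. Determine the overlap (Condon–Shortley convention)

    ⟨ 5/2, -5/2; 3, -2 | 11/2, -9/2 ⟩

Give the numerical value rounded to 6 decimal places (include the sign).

+√(6/11) ≈ +0.738549

triangle: 0!×5!×6!/12! = 86400/479001600
(j±m)!: 0!×5!×1!×5!×1!×10! = 52254720000
prefactor² = (2J+1)×Δ×N² = 1244160000/11
  k=0: +1/(0!×0!×5!×1!×0!×5!) = 1/14400
Σ = 1/14400  ⇒  CG² = 1244160000/11×1/14400² = 6/11
CG = +√(6/11) = +0.738549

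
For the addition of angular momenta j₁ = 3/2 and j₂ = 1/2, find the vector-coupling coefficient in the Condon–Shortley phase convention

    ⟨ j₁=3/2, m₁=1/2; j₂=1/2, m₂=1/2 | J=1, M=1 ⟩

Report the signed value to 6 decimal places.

−√(1/4) ≈ -0.500000

triangle: 1!*2!*0!/4! = 2/24
(j±m)!: 2!*1!*1!*0!*2!*0! = 4
prefactor² = (2J+1)*Δ*N² = 1
  k=1: −1/(1!*0!*0!*0!*2!*0!) = -1/2
Σ = -1/2  ⇒  CG² = 1*(-1/2)² = 1/4
CG = −√(1/4) = -0.500000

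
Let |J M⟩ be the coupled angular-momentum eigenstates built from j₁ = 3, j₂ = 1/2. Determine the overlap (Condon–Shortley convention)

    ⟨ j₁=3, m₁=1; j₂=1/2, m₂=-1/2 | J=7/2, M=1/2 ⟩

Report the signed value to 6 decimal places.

+0.654654  (= +√(3/7))

triangle: 0!×6!×1!/8! = 720/40320
(j±m)!: 4!×2!×0!×1!×4!×3! = 6912
prefactor² = (2J+1)×Δ×N² = 6912/7
  k=0: +1/(0!×0!×2!×0!×4!×1!) = 1/48
Σ = 1/48  ⇒  CG² = 6912/7×1/48² = 3/7
CG = +√(3/7) = +0.654654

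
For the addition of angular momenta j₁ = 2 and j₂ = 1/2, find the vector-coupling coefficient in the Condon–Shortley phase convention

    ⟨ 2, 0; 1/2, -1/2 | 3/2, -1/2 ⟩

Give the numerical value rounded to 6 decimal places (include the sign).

+√(2/5) = +0.632456

j₁+j₂−J=1  J+j₁−j₂=3  J−j₁+j₂=0  j₁+j₂+J+1=5
(j₁±m₁, j₂±m₂, J±M) = (2,2,0,1,1,2)
P² = 8/5
sum k=0..0:
  [0] +1/2 = 1/2
S = 1/2
C² = P²·S² = 2/5 ; C = +0.632456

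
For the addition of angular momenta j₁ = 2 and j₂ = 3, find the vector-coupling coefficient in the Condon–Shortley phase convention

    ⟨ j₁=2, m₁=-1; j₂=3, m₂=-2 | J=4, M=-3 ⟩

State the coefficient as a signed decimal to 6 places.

triangle: 1!×3!×5!/10! = 720/3628800
(j±m)!: 1!×3!×1!×5!×1!×7! = 3628800
prefactor² = (2J+1)×Δ×N² = 6480
  k=0: +1/(0!×1!×3!×1!×0!×4!) = 1/144
  k=1: −1/(1!×0!×2!×0!×1!×5!) = -1/240
Σ = 1/360  ⇒  CG² = 6480×1/360² = 1/20
CG = +√(1/20) = +0.223607

+0.223607  (= +√(1/20))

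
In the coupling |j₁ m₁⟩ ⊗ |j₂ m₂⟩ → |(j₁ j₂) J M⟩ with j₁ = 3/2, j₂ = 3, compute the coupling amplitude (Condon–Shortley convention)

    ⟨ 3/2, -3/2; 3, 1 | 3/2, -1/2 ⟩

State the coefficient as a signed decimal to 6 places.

−√(4/35) = -0.338062

triangle: 3!*0!*3!/7! = 36/5040
(j±m)!: 0!*3!*4!*2!*1!*2! = 576
prefactor² = (2J+1)*Δ*N² = 576/35
  k=3: −1/(3!*0!*0!*1!*0!*2!) = -1/12
Σ = -1/12  ⇒  CG² = 576/35*(-1/12)² = 4/35
CG = −√(4/35) = -0.338062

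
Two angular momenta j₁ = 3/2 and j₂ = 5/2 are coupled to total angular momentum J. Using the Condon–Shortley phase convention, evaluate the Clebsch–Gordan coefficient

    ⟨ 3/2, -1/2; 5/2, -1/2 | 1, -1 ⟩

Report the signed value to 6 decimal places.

+√(3/20) ≈ +0.387298

j₁+j₂−J=3  J+j₁−j₂=0  J−j₁+j₂=2  j₁+j₂+J+1=6
(j₁±m₁, j₂±m₂, J±M) = (1,2,2,3,0,2)
P² = 12/5
sum k=2..2:
  [2] +1/4 = 1/4
S = 1/4
C² = P²·S² = 3/20 ; C = +0.387298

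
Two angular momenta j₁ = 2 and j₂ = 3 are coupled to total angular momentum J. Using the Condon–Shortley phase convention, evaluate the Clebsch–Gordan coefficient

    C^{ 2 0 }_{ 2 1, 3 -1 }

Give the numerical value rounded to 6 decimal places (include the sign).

-0.377964

√[5·3!1!3!/8! · 3!1!2!4!2!2!] = √(36/7)
  +(−1)^0/∏(0,3,1,2,0,1)! = 1/12  (running 1/12)
  +(−1)^1/∏(1,2,0,1,1,2)! = -1/4  (running -1/6)
⟨..|..⟩ = √(36/7)·(-1/6) = -0.377964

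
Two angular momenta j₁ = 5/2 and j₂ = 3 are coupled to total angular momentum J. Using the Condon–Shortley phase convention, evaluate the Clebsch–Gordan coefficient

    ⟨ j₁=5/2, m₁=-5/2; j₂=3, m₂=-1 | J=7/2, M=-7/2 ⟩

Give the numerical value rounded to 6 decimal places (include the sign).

+0.471405

triangle: 2!*3!*4!/10! = 288/3628800
(j±m)!: 0!*5!*2!*4!*0!*7! = 29030400
prefactor² = (2J+1)*Δ*N² = 18432
  k=2: +1/(2!*0!*3!*0!*0!*4!) = 1/288
Σ = 1/288  ⇒  CG² = 18432*1/288² = 2/9
CG = +√(2/9) = +0.471405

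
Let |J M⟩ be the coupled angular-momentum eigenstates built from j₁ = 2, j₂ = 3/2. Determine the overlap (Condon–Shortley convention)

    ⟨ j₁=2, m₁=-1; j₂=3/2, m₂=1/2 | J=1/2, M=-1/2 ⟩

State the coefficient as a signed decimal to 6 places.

triangle: 3!×1!×0!/5! = 6/120
(j±m)!: 1!×3!×2!×1!×0!×1! = 12
prefactor² = (2J+1)×Δ×N² = 6/5
  k=2: +1/(2!×1!×1!×0!×0!×0!) = 1/2
Σ = 1/2  ⇒  CG² = 6/5×1/2² = 3/10
CG = +√(3/10) = +0.547723

+0.547723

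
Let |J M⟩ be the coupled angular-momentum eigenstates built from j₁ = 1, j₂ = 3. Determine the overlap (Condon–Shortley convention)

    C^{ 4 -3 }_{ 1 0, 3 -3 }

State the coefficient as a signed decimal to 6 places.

√[9·0!2!6!/9! · 1!1!0!6!1!7!] = √(129600)
  +(−1)^0/∏(0,0,1,0,1,6)! = 1/720  (running 1/720)
⟨..|..⟩ = √(129600)·(1/720) = +0.500000

+√(1/4) ≈ +0.500000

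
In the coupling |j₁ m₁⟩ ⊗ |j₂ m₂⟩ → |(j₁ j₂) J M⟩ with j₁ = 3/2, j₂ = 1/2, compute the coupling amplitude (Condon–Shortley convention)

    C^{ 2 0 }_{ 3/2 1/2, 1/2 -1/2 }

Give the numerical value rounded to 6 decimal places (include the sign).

j₁+j₂−J=0  J+j₁−j₂=3  J−j₁+j₂=1  j₁+j₂+J+1=5
(j₁±m₁, j₂±m₂, J±M) = (2,1,0,1,2,2)
P² = 2
sum k=0..0:
  [0] +1/2 = 1/2
S = 1/2
C² = P²·S² = 1/2 ; C = +0.707107

+0.707107  (= +√(1/2))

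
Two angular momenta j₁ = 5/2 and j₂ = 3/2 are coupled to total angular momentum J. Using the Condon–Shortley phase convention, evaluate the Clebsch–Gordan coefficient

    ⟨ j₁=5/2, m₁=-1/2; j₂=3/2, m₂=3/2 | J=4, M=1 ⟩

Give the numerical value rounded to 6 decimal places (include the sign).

+0.422577

√[9·0!5!3!/9! · 2!3!3!0!5!3!] = √(6480/7)
  +(−1)^0/∏(0,0,3,3,2,0)! = 1/72  (running 1/72)
⟨..|..⟩ = √(6480/7)·(1/72) = +0.422577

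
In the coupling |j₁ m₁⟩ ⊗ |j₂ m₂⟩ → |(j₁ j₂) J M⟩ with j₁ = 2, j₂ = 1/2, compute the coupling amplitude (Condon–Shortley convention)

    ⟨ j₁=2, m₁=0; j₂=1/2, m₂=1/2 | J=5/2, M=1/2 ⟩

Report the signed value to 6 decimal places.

+0.774597

j₁+j₂−J=0  J+j₁−j₂=4  J−j₁+j₂=1  j₁+j₂+J+1=6
(j₁±m₁, j₂±m₂, J±M) = (2,2,1,0,3,2)
P² = 48/5
sum k=0..0:
  [0] +1/4 = 1/4
S = 1/4
C² = P²·S² = 3/5 ; C = +0.774597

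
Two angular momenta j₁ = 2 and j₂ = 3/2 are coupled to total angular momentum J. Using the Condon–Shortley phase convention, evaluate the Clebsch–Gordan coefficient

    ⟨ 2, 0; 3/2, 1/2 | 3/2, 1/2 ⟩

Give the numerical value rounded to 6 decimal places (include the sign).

−√(1/5) = -0.447214

√[4·2!2!1!/6! · 2!2!2!1!2!1!] = √(16/45)
  +(−1)^1/∏(1,1,1,1,1,0)! = -1  (running -1)
  +(−1)^2/∏(2,0,0,0,2,1)! = 1/4  (running -3/4)
⟨..|..⟩ = √(16/45)·(-3/4) = -0.447214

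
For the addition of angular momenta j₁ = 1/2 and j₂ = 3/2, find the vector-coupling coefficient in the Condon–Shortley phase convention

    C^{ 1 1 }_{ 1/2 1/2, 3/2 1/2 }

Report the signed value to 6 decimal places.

+√(1/4) = +0.500000

j₁+j₂−J=1  J+j₁−j₂=0  J−j₁+j₂=2  j₁+j₂+J+1=4
(j₁±m₁, j₂±m₂, J±M) = (1,0,2,1,2,0)
P² = 1
sum k=0..0:
  [0] +1/2 = 1/2
S = 1/2
C² = P²·S² = 1/4 ; C = +0.500000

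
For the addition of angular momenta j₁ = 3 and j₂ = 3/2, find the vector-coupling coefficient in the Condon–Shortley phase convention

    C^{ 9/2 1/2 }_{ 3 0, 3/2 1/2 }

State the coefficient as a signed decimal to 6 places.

j₁+j₂−J=0  J+j₁−j₂=6  J−j₁+j₂=3  j₁+j₂+J+1=10
(j₁±m₁, j₂±m₂, J±M) = (3,3,2,1,5,4)
P² = 17280/7
sum k=0..0:
  [0] +1/72 = 1/72
S = 1/72
C² = P²·S² = 10/21 ; C = +0.690066

+√(10/21) = +0.690066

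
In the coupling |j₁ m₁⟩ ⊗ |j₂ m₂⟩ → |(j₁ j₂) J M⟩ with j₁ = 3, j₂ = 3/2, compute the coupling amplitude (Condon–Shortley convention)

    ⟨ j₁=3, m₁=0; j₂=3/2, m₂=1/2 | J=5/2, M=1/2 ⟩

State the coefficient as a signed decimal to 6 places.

√[6·2!4!1!/8! · 3!3!2!1!3!2!] = √(216/35)
  +(−1)^1/∏(1,1,2,1,2,0)! = -1/4  (running -1/4)
  +(−1)^2/∏(2,0,1,0,3,1)! = 1/12  (running -1/6)
⟨..|..⟩ = √(216/35)·(-1/6) = -0.414039

-0.414039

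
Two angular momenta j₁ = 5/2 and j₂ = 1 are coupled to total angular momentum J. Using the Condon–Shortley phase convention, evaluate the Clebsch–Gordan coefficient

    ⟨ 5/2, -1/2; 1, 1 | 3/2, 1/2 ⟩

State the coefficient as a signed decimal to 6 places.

+√(1/5) = +0.447214

triangle: 2!·3!·0!/6! = 12/720
(j±m)!: 2!·3!·2!·0!·2!·1! = 48
prefactor² = (2J+1)·Δ·N² = 16/5
  k=2: +1/(2!·0!·1!·0!·2!·0!) = 1/4
Σ = 1/4  ⇒  CG² = 16/5·1/4² = 1/5
CG = +√(1/5) = +0.447214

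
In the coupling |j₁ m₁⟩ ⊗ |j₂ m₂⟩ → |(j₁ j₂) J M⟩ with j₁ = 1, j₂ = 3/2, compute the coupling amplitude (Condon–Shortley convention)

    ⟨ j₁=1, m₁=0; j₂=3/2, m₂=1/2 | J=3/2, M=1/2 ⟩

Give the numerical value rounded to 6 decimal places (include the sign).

−√(1/15) ≈ -0.258199

triangle: 1!*1!*2!/5! = 2/120
(j±m)!: 1!*1!*2!*1!*2!*1! = 4
prefactor² = (2J+1)*Δ*N² = 4/15
  k=0: +1/(0!*1!*1!*2!*0!*0!) = 1/2
  k=1: −1/(1!*0!*0!*1!*1!*1!) = -1
Σ = -1/2  ⇒  CG² = 4/15*(-1/2)² = 1/15
CG = −√(1/15) = -0.258199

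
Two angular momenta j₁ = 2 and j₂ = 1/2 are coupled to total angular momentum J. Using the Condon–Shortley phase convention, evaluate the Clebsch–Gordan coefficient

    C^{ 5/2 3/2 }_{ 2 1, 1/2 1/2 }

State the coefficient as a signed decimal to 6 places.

j₁+j₂−J=0  J+j₁−j₂=4  J−j₁+j₂=1  j₁+j₂+J+1=6
(j₁±m₁, j₂±m₂, J±M) = (3,1,1,0,4,1)
P² = 144/5
sum k=0..0:
  [0] +1/6 = 1/6
S = 1/6
C² = P²·S² = 4/5 ; C = +0.894427

+√(4/5) ≈ +0.894427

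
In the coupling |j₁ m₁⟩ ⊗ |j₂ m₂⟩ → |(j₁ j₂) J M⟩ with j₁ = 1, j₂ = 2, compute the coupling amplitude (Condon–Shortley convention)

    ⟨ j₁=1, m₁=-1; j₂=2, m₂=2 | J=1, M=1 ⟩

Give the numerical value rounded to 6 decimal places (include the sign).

+0.774597  (= +√(3/5))

√[3·2!0!2!/5! · 0!2!4!0!2!0!] = √(48/5)
  +(−1)^2/∏(2,0,0,2,0,0)! = 1/4  (running 1/4)
⟨..|..⟩ = √(48/5)·(1/4) = +0.774597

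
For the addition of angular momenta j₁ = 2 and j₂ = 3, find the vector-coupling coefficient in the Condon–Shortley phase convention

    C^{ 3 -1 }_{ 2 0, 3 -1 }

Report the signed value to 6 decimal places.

−√(3/20) ≈ -0.387298

triangle: 2!*2!*4!/9! = 96/362880
(j±m)!: 2!*2!*2!*4!*2!*4! = 9216
prefactor² = (2J+1)*Δ*N² = 256/15
  k=0: +1/(0!*2!*2!*2!*0!*2!) = 1/16
  k=1: −1/(1!*1!*1!*1!*1!*3!) = -1/6
  k=2: +1/(2!*0!*0!*0!*2!*4!) = 1/96
Σ = -3/32  ⇒  CG² = 256/15*(-3/32)² = 3/20
CG = −√(3/20) = -0.387298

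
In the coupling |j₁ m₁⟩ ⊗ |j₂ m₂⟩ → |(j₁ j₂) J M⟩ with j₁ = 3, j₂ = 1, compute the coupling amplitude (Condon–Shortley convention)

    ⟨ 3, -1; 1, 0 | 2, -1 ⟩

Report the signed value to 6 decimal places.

√[5·2!4!0!/7! · 2!4!1!1!1!3!] = √(96/7)
  +(−1)^1/∏(1,1,3,0,1,0)! = -1/6  (running -1/6)
⟨..|..⟩ = √(96/7)·(-1/6) = -0.617213

-0.617213  (= −√(8/21))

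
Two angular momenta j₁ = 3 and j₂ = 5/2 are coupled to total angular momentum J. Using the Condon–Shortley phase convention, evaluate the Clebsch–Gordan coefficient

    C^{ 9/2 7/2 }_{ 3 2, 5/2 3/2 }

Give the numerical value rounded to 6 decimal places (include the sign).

j₁+j₂−J=1  J+j₁−j₂=5  J−j₁+j₂=4  j₁+j₂+J+1=11
(j₁±m₁, j₂±m₂, J±M) = (5,1,4,1,8,1)
P² = 921600/11
sum k=0..1:
  [0] +1/576 = 1/576
  [1] −1/720 = -1/720
S = 1/2880
C² = P²·S² = 1/99 ; C = +0.100504

+0.100504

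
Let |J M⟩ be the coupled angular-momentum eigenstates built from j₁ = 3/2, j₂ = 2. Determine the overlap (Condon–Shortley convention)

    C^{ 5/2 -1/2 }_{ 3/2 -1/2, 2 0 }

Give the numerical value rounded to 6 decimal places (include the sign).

√[6·1!2!3!/7! · 1!2!2!2!2!3!] = √(48/35)
  +(−1)^0/∏(0,1,2,2,0,1)! = 1/4  (running 1/4)
  +(−1)^1/∏(1,0,1,1,1,2)! = -1/2  (running -1/4)
⟨..|..⟩ = √(48/35)·(-1/4) = -0.292770

-0.292770  (= −√(3/35))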